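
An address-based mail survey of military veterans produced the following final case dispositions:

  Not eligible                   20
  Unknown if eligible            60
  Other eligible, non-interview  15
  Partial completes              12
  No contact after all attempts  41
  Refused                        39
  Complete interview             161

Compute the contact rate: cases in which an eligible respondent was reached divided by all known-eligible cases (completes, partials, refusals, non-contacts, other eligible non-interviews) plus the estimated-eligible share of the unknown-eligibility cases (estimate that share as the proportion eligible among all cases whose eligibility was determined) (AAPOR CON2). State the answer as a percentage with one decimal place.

70.1%

Top → 161 + 12 + 39 + 15 = 227
Known eligible → 161 + 12 + 39 + 41 + 15 = 268
e = 268 / (268 + 20) = 268 / 288 = 0.9306
Eligible share of unknowns → 0.9306 × 60 = 55.84
Base → 268 + 55.84 = 323.84
CON2 = 227 / 323.84 = 0.7010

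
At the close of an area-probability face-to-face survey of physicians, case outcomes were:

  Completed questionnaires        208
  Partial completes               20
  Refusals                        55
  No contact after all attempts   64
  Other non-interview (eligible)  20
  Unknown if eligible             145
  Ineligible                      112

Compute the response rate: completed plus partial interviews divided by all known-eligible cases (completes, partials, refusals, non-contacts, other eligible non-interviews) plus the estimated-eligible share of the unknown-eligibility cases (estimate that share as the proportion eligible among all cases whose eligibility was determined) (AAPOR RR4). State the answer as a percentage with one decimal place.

Num = 208 + 20 = 228
Determined eligible = 208 + 20 + 55 + 64 + 20 = 367
e = 367 / (367 + 112) = 367 / 479 = 0.7662
Eligible share of unknowns = 0.7662 × 145 = 111.10
Denom = 367 + 111.10 = 478.10
RR4 = 228 / 478.10 = 0.4769

47.7%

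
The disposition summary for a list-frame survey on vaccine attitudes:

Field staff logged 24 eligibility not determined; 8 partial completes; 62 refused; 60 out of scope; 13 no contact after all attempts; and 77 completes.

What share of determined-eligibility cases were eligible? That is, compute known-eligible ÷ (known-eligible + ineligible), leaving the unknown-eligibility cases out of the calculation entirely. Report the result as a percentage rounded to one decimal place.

72.7%

Determined eligible = 77 + 8 + 62 + 13 = 160
e = 160 / (160 + 60) = 160 / 220 = 0.7273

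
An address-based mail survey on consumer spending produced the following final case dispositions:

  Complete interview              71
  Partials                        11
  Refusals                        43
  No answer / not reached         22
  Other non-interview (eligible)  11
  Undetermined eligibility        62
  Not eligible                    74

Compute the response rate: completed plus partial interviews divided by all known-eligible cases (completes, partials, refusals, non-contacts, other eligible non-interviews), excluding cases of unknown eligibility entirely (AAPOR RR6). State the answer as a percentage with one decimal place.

51.9%

Top = 71 + 11 = 82
Base = 71 + 11 + 43 + 22 + 11 = 158
RR6 = 82 / 158 = 0.5190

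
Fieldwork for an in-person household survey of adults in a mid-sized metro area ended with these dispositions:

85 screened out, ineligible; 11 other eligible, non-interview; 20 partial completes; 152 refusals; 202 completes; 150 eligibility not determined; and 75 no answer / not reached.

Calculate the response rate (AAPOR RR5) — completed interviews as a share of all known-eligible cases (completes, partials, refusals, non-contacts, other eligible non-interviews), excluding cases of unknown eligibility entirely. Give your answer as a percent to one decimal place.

43.9%

Top: 202
Denominator: 202 + 20 + 152 + 75 + 11 = 460
RR5 = 202 / 460 = 0.4391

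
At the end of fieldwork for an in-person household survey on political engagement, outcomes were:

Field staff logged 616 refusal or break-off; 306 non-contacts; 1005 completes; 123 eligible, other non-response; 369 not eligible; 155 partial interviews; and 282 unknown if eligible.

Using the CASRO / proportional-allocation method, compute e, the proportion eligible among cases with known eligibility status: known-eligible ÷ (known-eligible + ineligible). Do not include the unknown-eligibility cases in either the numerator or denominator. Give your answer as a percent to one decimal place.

85.7%

Eligible (known) = 1005 + 155 + 616 + 306 + 123 = 2205
e = 2205 / (2205 + 369) = 2205 / 2574 = 0.8566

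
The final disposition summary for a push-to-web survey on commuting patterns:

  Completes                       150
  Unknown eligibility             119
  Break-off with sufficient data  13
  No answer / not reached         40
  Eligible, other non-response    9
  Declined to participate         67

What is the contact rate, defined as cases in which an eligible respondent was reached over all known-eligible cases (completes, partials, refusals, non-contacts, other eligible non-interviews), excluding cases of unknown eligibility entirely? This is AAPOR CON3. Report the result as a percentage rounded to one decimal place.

Numerator → 150 + 13 + 67 + 9 = 239
Denom → 150 + 13 + 67 + 40 + 9 = 279
CON3 = 239 / 279 = 0.8566

85.7%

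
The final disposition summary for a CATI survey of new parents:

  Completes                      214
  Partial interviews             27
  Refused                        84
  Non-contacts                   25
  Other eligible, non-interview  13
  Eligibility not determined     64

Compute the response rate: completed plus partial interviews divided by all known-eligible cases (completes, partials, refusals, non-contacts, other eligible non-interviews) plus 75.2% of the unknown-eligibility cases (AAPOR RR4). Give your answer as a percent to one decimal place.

Top = 214 + 27 = 241
Determined eligible = 214 + 27 + 84 + 25 + 13 = 363
Estimated eligible among unknowns = 0.7520 × 64 = 48.13
Base = 363 + 48.13 = 411.13
RR4 = 241 / 411.13 = 0.5862

58.6%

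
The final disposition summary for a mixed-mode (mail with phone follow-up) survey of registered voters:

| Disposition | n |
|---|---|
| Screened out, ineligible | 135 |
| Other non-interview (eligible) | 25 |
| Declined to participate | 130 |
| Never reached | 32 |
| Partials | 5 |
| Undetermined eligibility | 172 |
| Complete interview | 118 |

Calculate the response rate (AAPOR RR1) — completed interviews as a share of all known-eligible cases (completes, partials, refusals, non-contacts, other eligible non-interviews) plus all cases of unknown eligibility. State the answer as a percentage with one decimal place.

Num = 118
Base = 118 + 5 + 130 + 32 + 25 + 172 = 482
RR1 = 118 / 482 = 0.2448

24.5%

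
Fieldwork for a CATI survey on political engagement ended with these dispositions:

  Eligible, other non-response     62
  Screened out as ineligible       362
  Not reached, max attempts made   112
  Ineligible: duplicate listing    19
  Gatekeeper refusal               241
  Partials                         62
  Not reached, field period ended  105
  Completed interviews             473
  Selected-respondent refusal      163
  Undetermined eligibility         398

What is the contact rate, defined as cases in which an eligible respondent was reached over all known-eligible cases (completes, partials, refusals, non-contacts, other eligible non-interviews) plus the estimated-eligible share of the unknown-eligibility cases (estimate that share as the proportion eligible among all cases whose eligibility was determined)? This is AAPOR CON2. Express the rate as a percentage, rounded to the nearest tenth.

65.8%

Refusal or break-off = 241 + 163 = 404
Non-contacts = 105 + 112 = 217
Screened out, ineligible = 362 + 19 = 381
Num = 473 + 62 + 404 + 62 = 1001
Eligible (known) = 473 + 62 + 404 + 217 + 62 = 1218
e = 1218 / (1218 + 381) = 1218 / 1599 = 0.7617
Eligible share of unknowns = 0.7617 × 398 = 303.16
Denominator = 1218 + 303.16 = 1521.16
CON2 = 1001 / 1521.16 = 0.6581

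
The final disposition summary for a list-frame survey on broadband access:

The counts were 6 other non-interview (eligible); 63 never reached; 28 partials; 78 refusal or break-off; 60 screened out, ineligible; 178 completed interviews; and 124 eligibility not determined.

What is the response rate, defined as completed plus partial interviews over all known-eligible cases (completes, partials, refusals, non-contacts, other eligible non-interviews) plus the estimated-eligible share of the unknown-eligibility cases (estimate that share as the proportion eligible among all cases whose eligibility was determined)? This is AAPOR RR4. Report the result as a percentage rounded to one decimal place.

44.9%

Num → 178 + 28 = 206
Eligible (known) → 178 + 28 + 78 + 63 + 6 = 353
e = 353 / (353 + 60) = 353 / 413 = 0.8547
Eligible share of unknowns → 0.8547 × 124 = 105.98
Denominator → 353 + 105.98 = 458.98
RR4 = 206 / 458.98 = 0.4488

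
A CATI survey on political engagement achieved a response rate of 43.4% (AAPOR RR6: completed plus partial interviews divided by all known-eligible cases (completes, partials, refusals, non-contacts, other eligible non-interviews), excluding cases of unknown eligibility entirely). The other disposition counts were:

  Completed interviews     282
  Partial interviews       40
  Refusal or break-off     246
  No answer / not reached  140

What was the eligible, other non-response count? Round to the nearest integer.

34

Numerator: 282 + 40 = 322
RR6 = 322 / D = 0.434
D = 322 / 0.434 = 741.9
Rest of base = 708
eligible, other non-response = 741.9 − 708 ≈ 34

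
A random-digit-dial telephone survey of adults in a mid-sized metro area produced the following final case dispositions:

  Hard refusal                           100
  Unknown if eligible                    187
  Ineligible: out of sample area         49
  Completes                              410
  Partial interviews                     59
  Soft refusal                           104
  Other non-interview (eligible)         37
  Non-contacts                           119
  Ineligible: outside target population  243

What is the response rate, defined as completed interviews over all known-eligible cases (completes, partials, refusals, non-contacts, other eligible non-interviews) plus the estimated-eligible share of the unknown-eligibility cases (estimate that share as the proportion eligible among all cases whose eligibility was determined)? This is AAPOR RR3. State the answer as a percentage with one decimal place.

Declined to participate = 100 + 104 = 204
Out of scope = 243 + 49 = 292
Num = 410
Known eligible = 410 + 59 + 204 + 119 + 37 = 829
e = 829 / (829 + 292) = 829 / 1121 = 0.7395
Estimated eligible among unknowns = 0.7395 × 187 = 138.29
Denom = 829 + 138.29 = 967.29
RR3 = 410 / 967.29 = 0.4239

42.4%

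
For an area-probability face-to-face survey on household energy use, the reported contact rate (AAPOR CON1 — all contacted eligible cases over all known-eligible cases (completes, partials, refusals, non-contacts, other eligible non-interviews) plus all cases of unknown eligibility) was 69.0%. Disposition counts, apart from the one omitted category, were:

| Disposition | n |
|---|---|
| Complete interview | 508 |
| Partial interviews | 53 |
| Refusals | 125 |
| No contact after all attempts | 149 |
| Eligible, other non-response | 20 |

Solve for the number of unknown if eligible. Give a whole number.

Num → 508 + 53 + 125 + 20 = 706
CON1 = 706 / D = 0.690
D = 706 / 0.690 = 1023.2
Rest of base = 855
unknown if eligible = 1023.2 − 855 ≈ 168

168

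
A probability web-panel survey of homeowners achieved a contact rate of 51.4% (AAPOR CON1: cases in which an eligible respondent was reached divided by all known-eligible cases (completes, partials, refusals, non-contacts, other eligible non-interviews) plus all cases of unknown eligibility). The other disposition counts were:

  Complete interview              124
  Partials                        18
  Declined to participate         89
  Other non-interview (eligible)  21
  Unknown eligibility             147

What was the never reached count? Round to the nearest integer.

Num = 124 + 18 + 89 + 21 = 252
CON1 = 252 / D = 0.514
D = 252 / 0.514 = 490.3
Other denominator terms total 399
never reached = 490.3 − 399 ≈ 91

91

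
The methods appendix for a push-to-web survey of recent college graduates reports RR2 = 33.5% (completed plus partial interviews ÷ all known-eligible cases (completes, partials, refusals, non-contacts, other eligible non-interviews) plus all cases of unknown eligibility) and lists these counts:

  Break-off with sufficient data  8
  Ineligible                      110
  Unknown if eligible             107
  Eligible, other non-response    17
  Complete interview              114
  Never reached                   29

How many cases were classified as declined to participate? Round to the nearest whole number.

Top = 114 + 8 = 122
RR2 = 122 / D = 0.335
D = 122 / 0.335 = 364.2
Remaining denominator categories sum to 275
declined to participate = 364.2 − 275 ≈ 89

89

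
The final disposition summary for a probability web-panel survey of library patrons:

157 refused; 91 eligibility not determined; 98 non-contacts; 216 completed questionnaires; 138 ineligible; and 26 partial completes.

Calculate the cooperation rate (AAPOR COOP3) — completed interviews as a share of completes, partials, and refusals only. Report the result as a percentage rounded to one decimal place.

Numerator: 216
Denominator: 216 + 26 + 157 = 399
COOP3 = 216 / 399 = 0.5414

54.1%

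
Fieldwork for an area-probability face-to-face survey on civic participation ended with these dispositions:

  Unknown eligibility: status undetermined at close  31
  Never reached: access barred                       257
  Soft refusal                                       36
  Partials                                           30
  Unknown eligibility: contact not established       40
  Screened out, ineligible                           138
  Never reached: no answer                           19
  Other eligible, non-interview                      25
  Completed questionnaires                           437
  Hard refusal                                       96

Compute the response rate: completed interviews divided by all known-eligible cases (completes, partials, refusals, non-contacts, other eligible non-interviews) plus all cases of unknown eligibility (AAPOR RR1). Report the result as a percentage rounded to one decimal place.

Refusals = 96 + 36 = 132
Non-contacts = 19 + 257 = 276
Eligibility not determined = 40 + 31 = 71
Num = 437
Denominator = 437 + 30 + 132 + 276 + 25 + 71 = 971
RR1 = 437 / 971 = 0.4501

45.0%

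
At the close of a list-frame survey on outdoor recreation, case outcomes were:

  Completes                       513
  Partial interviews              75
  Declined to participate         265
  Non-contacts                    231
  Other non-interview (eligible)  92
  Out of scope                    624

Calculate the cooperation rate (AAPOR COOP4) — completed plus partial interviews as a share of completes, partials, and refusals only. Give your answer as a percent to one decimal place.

68.9%

Top = 513 + 75 = 588
Denom = 513 + 75 + 265 = 853
COOP4 = 588 / 853 = 0.6893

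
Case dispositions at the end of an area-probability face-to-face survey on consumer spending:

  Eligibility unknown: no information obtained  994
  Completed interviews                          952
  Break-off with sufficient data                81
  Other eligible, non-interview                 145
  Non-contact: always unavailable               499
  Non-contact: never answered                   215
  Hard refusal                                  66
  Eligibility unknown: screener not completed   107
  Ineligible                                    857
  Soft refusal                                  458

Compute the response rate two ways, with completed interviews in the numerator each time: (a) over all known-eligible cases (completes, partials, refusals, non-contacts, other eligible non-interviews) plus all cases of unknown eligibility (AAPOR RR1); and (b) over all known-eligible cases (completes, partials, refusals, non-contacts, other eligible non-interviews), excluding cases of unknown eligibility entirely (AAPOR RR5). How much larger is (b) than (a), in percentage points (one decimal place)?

12.3

Declined to participate = 66 + 458 = 524
No contact after all attempts = 215 + 499 = 714
Unknown if eligible = 107 + 994 = 1101
Top = 952
Denom = 952 + 81 + 524 + 714 + 145 + 1101 = 3517
RR1 = 952 / 3517 = 0.2707
Denom = 952 + 81 + 524 + 714 + 145 = 2416
RR5 = 952 / 2416 = 0.3940
Difference = 39.40 − 27.07 = 12.33 percentage points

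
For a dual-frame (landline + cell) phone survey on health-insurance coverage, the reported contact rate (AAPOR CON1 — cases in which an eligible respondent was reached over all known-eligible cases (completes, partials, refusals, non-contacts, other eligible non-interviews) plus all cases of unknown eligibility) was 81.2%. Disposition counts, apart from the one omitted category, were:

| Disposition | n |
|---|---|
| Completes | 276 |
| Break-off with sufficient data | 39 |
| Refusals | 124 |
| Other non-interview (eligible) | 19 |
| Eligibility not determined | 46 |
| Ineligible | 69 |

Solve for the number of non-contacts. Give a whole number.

Numerator: 276 + 39 + 124 + 19 = 458
CON1 = 458 / D = 0.812
D = 458 / 0.812 = 564.0
Rest of base = 504
non-contacts = 564.0 − 504 ≈ 60

60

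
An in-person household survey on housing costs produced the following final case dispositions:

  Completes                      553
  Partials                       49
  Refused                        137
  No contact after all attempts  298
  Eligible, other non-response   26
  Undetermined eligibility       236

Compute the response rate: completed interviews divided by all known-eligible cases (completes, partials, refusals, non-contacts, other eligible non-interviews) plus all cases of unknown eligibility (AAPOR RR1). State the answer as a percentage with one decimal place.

Num: 553
Denom: 553 + 49 + 137 + 298 + 26 + 236 = 1299
RR1 = 553 / 1299 = 0.4257

42.6%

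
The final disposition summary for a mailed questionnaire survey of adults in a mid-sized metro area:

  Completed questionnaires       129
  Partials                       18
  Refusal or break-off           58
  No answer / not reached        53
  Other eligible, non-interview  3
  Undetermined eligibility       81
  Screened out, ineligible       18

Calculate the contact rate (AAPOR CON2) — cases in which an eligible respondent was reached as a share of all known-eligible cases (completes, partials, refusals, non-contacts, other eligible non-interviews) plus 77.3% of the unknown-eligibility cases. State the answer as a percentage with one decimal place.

64.3%

Num = 129 + 18 + 58 + 3 = 208
Determined eligible = 129 + 18 + 58 + 53 + 3 = 261
Eligible share of unknowns = 0.7730 × 81 = 62.61
Base = 261 + 62.61 = 323.61
CON2 = 208 / 323.61 = 0.6427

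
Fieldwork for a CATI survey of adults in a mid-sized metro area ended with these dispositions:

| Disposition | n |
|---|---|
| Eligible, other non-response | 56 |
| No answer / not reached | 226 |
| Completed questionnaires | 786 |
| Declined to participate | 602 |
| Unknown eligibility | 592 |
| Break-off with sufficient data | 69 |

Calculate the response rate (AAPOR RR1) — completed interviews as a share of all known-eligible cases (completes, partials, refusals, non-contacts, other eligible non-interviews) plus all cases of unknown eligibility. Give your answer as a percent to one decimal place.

33.7%

Numerator = 786
Base = 786 + 69 + 602 + 226 + 56 + 592 = 2331
RR1 = 786 / 2331 = 0.3372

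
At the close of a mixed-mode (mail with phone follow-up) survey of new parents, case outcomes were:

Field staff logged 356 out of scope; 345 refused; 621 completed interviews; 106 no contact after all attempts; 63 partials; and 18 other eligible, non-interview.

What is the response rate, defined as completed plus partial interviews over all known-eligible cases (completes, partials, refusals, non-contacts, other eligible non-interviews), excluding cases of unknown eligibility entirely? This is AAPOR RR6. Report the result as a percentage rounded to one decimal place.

59.3%

Top = 621 + 63 = 684
Base = 621 + 63 + 345 + 106 + 18 = 1153
RR6 = 684 / 1153 = 0.5932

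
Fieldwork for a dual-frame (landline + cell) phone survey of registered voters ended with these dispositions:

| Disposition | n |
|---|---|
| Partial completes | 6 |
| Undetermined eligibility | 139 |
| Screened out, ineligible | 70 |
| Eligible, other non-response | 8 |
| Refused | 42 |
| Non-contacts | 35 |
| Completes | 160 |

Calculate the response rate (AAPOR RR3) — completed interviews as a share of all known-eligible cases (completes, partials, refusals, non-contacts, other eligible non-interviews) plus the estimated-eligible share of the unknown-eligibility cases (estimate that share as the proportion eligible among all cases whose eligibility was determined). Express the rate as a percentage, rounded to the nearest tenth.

44.5%

Top: 160
Known eligible: 160 + 6 + 42 + 35 + 8 = 251
e = 251 / (251 + 70) = 251 / 321 = 0.7819
Estimated eligible among unknowns: 0.7819 × 139 = 108.68
Denominator: 251 + 108.68 = 359.68
RR3 = 160 / 359.68 = 0.4448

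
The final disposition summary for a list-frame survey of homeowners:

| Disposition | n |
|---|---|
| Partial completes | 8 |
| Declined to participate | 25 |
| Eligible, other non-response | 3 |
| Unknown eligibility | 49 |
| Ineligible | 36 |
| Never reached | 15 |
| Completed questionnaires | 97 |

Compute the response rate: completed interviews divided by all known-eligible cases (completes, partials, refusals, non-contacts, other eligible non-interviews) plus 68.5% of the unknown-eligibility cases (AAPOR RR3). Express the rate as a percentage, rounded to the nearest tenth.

53.4%

Numerator: 97
Eligible (known): 97 + 8 + 25 + 15 + 3 = 148
Estimated eligible among unknowns: 0.6850 × 49 = 33.57
Base: 148 + 33.57 = 181.57
RR3 = 97 / 181.57 = 0.5342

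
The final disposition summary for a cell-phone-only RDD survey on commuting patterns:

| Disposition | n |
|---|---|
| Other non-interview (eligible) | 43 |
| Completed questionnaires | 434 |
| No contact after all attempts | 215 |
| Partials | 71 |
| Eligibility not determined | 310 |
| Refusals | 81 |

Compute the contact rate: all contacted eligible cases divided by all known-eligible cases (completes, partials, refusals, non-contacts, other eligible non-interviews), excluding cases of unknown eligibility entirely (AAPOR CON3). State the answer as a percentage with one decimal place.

74.5%

Numerator: 434 + 71 + 81 + 43 = 629
Base: 434 + 71 + 81 + 215 + 43 = 844
CON3 = 629 / 844 = 0.7453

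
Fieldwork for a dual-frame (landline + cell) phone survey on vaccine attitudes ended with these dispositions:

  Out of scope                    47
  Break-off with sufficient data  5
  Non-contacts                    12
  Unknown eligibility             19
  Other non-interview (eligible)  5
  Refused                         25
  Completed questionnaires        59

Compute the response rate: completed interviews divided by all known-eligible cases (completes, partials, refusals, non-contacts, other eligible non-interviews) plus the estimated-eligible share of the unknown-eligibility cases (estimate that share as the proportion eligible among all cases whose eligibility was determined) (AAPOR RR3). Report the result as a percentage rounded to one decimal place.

49.5%

Numerator: 59
Determined eligible: 59 + 5 + 25 + 12 + 5 = 106
e = 106 / (106 + 47) = 106 / 153 = 0.6928
e × U: 0.6928 × 19 = 13.16
Base: 106 + 13.16 = 119.16
RR3 = 59 / 119.16 = 0.4951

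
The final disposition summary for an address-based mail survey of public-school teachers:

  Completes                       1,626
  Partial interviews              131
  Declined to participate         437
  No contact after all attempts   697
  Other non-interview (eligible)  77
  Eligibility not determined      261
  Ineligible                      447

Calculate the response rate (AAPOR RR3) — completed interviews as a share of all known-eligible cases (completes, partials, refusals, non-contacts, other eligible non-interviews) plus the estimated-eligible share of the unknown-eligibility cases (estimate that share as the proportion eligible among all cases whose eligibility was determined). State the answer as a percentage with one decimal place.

Numerator: 1626
Eligible (known): 1626 + 131 + 437 + 697 + 77 = 2968
e = 2968 / (2968 + 447) = 2968 / 3415 = 0.8691
Eligible share of unknowns: 0.8691 × 261 = 226.84
Base: 2968 + 226.84 = 3194.84
RR3 = 1626 / 3194.84 = 0.5089

50.9%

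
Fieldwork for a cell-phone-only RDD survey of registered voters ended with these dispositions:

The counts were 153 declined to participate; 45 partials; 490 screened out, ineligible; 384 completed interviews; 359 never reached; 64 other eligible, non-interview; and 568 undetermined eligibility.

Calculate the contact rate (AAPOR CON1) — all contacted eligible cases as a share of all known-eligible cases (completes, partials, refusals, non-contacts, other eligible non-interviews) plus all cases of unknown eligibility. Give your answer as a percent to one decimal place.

Num → 384 + 45 + 153 + 64 = 646
Base → 384 + 45 + 153 + 359 + 64 + 568 = 1573
CON1 = 646 / 1573 = 0.4107

41.1%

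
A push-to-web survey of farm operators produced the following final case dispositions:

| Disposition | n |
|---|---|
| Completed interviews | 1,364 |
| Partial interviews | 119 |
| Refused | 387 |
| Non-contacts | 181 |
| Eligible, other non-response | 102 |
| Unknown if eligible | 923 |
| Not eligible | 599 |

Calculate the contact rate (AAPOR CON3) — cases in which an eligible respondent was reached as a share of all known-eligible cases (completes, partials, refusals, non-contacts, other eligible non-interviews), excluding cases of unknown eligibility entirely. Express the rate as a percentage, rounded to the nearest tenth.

Numerator: 1364 + 119 + 387 + 102 = 1972
Base: 1364 + 119 + 387 + 181 + 102 = 2153
CON3 = 1972 / 2153 = 0.9159

91.6%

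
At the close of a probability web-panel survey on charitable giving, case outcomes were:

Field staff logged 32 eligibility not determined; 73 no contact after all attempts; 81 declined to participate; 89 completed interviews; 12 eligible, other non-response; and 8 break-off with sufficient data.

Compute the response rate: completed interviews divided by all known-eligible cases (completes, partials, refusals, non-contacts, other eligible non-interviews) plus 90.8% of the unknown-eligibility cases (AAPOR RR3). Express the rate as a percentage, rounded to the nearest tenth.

30.5%

Num: 89
Known eligible: 89 + 8 + 81 + 73 + 12 = 263
Estimated eligible among unknowns: 0.9080 × 32 = 29.06
Base: 263 + 29.06 = 292.06
RR3 = 89 / 292.06 = 0.3047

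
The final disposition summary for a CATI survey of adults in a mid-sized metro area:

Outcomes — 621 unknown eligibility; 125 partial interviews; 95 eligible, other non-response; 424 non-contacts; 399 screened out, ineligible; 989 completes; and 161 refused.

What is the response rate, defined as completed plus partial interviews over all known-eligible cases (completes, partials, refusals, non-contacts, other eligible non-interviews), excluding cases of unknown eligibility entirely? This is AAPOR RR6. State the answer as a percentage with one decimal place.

Num: 989 + 125 = 1114
Denominator: 989 + 125 + 161 + 424 + 95 = 1794
RR6 = 1114 / 1794 = 0.6210

62.1%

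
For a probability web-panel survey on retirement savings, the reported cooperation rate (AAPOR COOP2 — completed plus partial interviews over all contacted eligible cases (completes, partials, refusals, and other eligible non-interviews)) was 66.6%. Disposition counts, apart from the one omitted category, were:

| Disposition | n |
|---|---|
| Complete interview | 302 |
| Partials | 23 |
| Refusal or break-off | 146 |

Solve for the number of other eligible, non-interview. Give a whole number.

Top → 302 + 23 = 325
COOP2 = 325 / D = 0.666
D = 325 / 0.666 = 488.0
Rest of base = 471
other eligible, non-interview = 488.0 − 471 ≈ 17

17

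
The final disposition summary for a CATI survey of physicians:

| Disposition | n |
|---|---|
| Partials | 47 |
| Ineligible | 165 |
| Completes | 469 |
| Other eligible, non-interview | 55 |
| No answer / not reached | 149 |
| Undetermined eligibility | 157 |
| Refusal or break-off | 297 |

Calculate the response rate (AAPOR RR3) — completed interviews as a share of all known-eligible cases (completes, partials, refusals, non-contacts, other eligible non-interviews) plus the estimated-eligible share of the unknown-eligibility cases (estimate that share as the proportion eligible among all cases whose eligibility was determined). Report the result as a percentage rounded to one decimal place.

Num → 469
Known eligible → 469 + 47 + 297 + 149 + 55 = 1017
e = 1017 / (1017 + 165) = 1017 / 1182 = 0.8604
Eligible share of unknowns → 0.8604 × 157 = 135.08
Denominator → 1017 + 135.08 = 1152.08
RR3 = 469 / 1152.08 = 0.4071

40.7%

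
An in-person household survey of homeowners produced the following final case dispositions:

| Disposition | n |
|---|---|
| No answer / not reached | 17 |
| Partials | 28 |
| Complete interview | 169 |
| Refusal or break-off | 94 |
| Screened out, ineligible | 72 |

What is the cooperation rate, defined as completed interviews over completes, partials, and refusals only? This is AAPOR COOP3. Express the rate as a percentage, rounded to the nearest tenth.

Top: 169
Denominator: 169 + 28 + 94 = 291
COOP3 = 169 / 291 = 0.5808

58.1%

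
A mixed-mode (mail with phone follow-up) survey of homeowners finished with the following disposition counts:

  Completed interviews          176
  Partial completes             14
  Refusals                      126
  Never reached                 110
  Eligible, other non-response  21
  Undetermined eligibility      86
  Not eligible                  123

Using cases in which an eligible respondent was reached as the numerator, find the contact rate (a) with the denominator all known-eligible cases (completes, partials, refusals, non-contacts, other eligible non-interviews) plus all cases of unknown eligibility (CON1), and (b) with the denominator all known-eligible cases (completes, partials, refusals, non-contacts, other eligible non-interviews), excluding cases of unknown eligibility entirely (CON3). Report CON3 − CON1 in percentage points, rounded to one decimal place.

Num: 176 + 14 + 126 + 21 = 337
Base: 176 + 14 + 126 + 110 + 21 + 86 = 533
CON1 = 337 / 533 = 0.6323
Base: 176 + 14 + 126 + 110 + 21 = 447
CON3 = 337 / 447 = 0.7539
Difference = 75.39 − 63.23 = 12.16 percentage points

12.2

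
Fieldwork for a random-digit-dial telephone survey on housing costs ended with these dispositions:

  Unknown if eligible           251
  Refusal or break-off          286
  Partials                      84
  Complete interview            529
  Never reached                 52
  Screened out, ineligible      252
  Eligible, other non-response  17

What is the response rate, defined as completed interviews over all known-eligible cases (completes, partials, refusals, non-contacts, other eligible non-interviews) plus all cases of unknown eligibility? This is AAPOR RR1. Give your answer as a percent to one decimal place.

43.4%

Numerator = 529
Base = 529 + 84 + 286 + 52 + 17 + 251 = 1219
RR1 = 529 / 1219 = 0.4340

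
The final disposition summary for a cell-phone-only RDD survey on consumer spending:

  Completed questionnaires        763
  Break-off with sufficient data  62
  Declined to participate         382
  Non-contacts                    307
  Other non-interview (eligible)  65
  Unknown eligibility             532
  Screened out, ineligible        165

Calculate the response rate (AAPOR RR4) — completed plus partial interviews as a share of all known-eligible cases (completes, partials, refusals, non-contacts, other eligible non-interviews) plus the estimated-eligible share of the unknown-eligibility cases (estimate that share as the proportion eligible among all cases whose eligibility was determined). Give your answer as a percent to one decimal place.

40.0%

Num → 763 + 62 = 825
Eligible (known) → 763 + 62 + 382 + 307 + 65 = 1579
e = 1579 / (1579 + 165) = 1579 / 1744 = 0.9054
Estimated eligible among unknowns → 0.9054 × 532 = 481.67
Base → 1579 + 481.67 = 2060.67
RR4 = 825 / 2060.67 = 0.4004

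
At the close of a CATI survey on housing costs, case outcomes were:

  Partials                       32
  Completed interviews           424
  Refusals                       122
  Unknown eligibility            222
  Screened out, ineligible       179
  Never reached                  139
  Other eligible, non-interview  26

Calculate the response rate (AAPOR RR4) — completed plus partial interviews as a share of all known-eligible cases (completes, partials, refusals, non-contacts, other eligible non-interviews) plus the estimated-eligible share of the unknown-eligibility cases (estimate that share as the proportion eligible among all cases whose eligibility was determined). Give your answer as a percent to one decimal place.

Top: 424 + 32 = 456
Eligible (known): 424 + 32 + 122 + 139 + 26 = 743
e = 743 / (743 + 179) = 743 / 922 = 0.8059
Estimated eligible among unknowns: 0.8059 × 222 = 178.91
Denom: 743 + 178.91 = 921.91
RR4 = 456 / 921.91 = 0.4946

49.5%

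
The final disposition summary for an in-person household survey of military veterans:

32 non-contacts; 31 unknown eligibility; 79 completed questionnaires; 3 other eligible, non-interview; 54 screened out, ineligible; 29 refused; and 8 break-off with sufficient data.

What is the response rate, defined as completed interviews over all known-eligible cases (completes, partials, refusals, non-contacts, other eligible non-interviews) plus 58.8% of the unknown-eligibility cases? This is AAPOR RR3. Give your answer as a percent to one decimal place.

Numerator: 79
Eligible (known): 79 + 8 + 29 + 32 + 3 = 151
Estimated eligible among unknowns: 0.5880 × 31 = 18.23
Base: 151 + 18.23 = 169.23
RR3 = 79 / 169.23 = 0.4668

46.7%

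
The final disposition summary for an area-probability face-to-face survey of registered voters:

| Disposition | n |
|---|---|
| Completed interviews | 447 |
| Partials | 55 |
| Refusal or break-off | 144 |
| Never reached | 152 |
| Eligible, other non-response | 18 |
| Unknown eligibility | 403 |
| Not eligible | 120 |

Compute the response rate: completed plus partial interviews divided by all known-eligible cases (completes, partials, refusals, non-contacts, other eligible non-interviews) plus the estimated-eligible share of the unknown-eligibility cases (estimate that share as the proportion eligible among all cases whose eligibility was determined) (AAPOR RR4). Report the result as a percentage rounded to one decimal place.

Numerator → 447 + 55 = 502
Eligible (known) → 447 + 55 + 144 + 152 + 18 = 816
e = 816 / (816 + 120) = 816 / 936 = 0.8718
e × U → 0.8718 × 403 = 351.34
Denom → 816 + 351.34 = 1167.34
RR4 = 502 / 1167.34 = 0.4300

43.0%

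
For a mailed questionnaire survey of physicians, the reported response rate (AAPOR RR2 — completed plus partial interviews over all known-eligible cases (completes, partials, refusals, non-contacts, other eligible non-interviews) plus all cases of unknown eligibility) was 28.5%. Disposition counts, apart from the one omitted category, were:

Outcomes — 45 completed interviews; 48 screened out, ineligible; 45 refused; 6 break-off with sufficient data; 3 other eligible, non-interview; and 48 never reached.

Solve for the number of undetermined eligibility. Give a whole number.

Numerator: 45 + 6 = 51
RR2 = 51 / D = 0.285
D = 51 / 0.285 = 178.9
Remaining denominator categories sum to 147
undetermined eligibility = 178.9 − 147 ≈ 32

32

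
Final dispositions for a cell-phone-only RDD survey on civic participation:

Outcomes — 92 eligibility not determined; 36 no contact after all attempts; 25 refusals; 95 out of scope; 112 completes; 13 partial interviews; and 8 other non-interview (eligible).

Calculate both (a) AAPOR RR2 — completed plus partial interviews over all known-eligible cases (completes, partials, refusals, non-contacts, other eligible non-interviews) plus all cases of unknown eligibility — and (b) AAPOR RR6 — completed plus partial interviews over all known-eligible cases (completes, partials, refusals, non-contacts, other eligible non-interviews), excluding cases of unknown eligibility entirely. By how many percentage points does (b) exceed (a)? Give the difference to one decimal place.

20.7

Num: 112 + 13 = 125
Denom: 112 + 13 + 25 + 36 + 8 + 92 = 286
RR2 = 125 / 286 = 0.4371
Denom: 112 + 13 + 25 + 36 + 8 = 194
RR6 = 125 / 194 = 0.6443
Difference = 64.43 − 43.71 = 20.72 percentage points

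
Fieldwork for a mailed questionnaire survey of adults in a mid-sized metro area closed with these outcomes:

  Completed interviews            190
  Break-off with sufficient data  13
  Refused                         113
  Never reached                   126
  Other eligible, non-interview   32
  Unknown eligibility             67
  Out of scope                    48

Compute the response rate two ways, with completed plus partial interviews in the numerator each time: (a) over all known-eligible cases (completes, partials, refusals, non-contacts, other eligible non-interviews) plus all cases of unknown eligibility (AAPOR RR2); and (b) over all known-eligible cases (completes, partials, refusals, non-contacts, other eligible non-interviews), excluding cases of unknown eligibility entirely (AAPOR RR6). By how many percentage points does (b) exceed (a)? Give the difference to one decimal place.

5.3

Numerator → 190 + 13 = 203
Denom → 190 + 13 + 113 + 126 + 32 + 67 = 541
RR2 = 203 / 541 = 0.3752
Denom → 190 + 13 + 113 + 126 + 32 = 474
RR6 = 203 / 474 = 0.4283
Difference = 42.83 − 37.52 = 5.31 percentage points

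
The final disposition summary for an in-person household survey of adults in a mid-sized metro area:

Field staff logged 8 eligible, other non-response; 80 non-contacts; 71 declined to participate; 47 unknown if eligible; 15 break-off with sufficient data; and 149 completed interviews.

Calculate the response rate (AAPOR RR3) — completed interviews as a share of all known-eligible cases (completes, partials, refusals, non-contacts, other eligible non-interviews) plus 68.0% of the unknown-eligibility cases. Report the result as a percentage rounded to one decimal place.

42.0%

Numerator → 149
Known eligible → 149 + 15 + 71 + 80 + 8 = 323
Estimated eligible among unknowns → 0.6800 × 47 = 31.96
Base → 323 + 31.96 = 354.96
RR3 = 149 / 354.96 = 0.4198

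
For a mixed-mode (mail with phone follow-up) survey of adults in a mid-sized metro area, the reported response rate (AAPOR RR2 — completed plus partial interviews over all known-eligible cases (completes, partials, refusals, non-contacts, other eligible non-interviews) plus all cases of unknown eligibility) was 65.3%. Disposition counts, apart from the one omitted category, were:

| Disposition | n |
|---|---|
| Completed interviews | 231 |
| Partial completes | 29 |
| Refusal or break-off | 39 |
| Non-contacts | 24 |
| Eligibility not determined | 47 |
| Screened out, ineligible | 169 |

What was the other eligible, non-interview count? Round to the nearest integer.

28

Num = 231 + 29 = 260
RR2 = 260 / D = 0.653
D = 260 / 0.653 = 398.2
Remaining denominator categories sum to 370
other eligible, non-interview = 398.2 − 370 ≈ 28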